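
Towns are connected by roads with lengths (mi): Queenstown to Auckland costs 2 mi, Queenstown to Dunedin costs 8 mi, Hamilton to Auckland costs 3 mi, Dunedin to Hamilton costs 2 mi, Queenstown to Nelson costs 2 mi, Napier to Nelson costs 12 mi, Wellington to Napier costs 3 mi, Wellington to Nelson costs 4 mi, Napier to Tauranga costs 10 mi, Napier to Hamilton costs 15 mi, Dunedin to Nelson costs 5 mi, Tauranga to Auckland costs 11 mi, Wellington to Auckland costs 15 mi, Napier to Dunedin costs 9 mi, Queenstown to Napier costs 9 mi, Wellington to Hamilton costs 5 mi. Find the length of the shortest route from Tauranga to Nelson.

15

Checking several routes:
Tauranga - Napier - Nelson: 10 + 12 = 22
Tauranga - Napier - Queenstown - Nelson: 10 + 9 + 2 = 21
Tauranga - Auckland - Queenstown - Nelson: 11 + 2 + 2 = 15
Tauranga - Napier - Wellington - Nelson: 10 + 3 + 4 = 17
Tauranga - Auckland - Hamilton - Wellington - Nelson: 11 + 3 + 5 + 4 = 23
Tauranga - Auckland - Hamilton - Dunedin - Nelson: 11 + 3 + 2 + 5 = 21
The minimum is 15 mi.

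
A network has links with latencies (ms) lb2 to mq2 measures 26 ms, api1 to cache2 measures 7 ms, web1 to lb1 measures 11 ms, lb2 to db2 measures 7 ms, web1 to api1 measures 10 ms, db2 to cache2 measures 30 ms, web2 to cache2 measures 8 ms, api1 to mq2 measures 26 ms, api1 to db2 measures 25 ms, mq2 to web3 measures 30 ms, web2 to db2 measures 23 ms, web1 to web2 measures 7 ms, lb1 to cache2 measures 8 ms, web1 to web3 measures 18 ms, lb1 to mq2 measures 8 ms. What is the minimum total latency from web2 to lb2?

30

Comparing a few candidate routes:
web2→cache2→api1→db2→lb2: 8 + 7 + 25 + 7 = 47
web2→cache2→db2→lb2: 8 + 30 + 7 = 45
web2→web1→api1→db2→lb2: 7 + 10 + 25 + 7 = 49
web2→cache2→lb1→mq2→lb2: 8 + 8 + 8 + 26 = 50
web2→db2→lb2: 23 + 7 = 30
Best route has total 30 ms.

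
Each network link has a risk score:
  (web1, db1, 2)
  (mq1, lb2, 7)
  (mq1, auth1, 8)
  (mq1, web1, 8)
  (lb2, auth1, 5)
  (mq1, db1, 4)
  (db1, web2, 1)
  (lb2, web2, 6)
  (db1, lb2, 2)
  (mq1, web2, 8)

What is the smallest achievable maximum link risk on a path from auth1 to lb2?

A few of the auth1→lb2 routes:
auth1 → mq1 → lb2: max(8, 7) = 8
auth1 → lb2: max(5) = 5
auth1 → mq1 → web1 → db1 → web2 → lb2: max(8, 8, 2, 1, 6) = 8
auth1 → mq1 → web1 → db1 → lb2: max(8, 8, 2, 2) = 8
Best route has worst link 5.

5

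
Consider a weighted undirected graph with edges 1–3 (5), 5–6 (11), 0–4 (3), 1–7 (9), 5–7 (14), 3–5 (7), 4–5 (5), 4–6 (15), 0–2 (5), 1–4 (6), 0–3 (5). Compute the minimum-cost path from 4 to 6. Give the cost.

15

Routes from 4 to 6:
4 -> 0 -> 3 -> 5 -> 6: 3 + 5 + 7 + 11 = 26
4 -> 1 -> 3 -> 5 -> 6: 6 + 5 + 7 + 11 = 29
4 -> 1 -> 7 -> 5 -> 6: 6 + 9 + 14 + 11 = 40
4 -> 0 -> 3 -> 1 -> 7 -> 5 -> 6: 3 + 5 + 5 + 9 + 14 + 11 = 47
4 -> 5 -> 6: 5 + 11 = 16
4 -> 6: 15
The minimum is 15.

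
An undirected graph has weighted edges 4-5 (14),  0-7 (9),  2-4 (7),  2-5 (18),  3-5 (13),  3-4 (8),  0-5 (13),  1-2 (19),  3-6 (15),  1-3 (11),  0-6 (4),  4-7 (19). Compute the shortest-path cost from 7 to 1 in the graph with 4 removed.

39

Routes from 7 to 1 avoiding 4:
7 - 0 - 6 - 3 - 1: 9 + 4 + 15 + 11 = 39
7 - 0 - 6 - 3 - 5 - 2 - 1: 9 + 4 + 15 + 13 + 18 + 19 = 78
7 - 0 - 5 - 2 - 1: 9 + 13 + 18 + 19 = 59
7 - 0 - 5 - 3 - 1: 9 + 13 + 13 + 11 = 46
Shortest: 39.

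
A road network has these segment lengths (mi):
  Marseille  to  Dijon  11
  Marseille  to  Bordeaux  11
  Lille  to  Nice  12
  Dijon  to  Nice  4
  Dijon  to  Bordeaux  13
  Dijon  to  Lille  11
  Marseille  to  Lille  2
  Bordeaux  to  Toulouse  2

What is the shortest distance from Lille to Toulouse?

Checking several routes:
Lille -> Dijon -> Bordeaux -> Toulouse: 11 + 13 + 2 = 26
Lille -> Marseille -> Dijon -> Bordeaux -> Toulouse: 2 + 11 + 13 + 2 = 28
Lille -> Marseille -> Bordeaux -> Toulouse: 2 + 11 + 2 = 15
Best route has total 15 mi.

15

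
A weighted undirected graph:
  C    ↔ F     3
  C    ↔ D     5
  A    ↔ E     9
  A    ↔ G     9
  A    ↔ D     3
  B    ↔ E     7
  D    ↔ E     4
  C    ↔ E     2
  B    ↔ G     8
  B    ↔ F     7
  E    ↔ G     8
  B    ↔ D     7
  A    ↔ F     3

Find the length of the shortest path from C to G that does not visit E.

A few of the C→G routes:
C → D → A → G: 5 + 3 + 9 = 17
C → D → B → G: 5 + 7 + 8 = 20
C → F → B → G: 3 + 7 + 8 = 18
C → D → A → F → B → G: 5 + 3 + 3 + 7 + 8 = 26
C → F → A → G: 3 + 3 + 9 = 15
C → F → A → D → B → G: 3 + 3 + 3 + 7 + 8 = 24
Best route has total 15.

15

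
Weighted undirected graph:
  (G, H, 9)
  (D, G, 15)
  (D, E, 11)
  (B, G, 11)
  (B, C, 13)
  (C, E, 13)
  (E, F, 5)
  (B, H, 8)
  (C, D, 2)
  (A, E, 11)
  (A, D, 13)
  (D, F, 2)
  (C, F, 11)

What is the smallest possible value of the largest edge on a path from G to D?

Checking several routes:
G - B - C - F - D: max(11, 13, 11, 2) = 13
G - B - C - F - E - A - D: max(11, 13, 11, 5, 11, 13) = 13
G - B - C - E - F - D: max(11, 13, 13, 5, 2) = 13
G - B - C - E - A - D: max(11, 13, 13, 11, 13) = 13
G - B - C - E - D: max(11, 13, 13, 11) = 13
Best route has worst link 13.

13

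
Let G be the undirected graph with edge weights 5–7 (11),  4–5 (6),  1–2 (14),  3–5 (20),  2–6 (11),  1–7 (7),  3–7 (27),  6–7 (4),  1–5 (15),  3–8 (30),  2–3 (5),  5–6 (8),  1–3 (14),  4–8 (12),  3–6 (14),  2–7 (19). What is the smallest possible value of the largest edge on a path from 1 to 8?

12

Comparing a few candidate routes:
1→7→5→4→8: max(7, 11, 6, 12) = 12
1→7→6→5→4→8: max(7, 4, 8, 6, 12) = 12
1→2→3→6→7→5→4→8: max(14, 5, 14, 4, 11, 6, 12) = 14
Smallest bottleneck: 12.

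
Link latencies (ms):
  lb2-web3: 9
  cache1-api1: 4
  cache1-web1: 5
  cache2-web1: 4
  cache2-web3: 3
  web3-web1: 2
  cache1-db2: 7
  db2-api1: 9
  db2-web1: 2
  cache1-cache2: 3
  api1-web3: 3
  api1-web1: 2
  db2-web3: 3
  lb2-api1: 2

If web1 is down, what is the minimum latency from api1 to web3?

A few of the api1→web3 routes:
api1→cache1→cache2→web3: 4 + 3 + 3 = 10
api1→web3: 3
api1→lb2→web3: 2 + 9 = 11
The minimum is 3 ms.

3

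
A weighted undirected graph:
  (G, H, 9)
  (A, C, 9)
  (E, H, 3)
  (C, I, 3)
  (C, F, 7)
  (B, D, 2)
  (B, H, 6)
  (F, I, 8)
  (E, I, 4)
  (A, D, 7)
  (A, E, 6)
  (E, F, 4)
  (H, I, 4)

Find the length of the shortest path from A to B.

9

Comparing a few candidate routes:
A -> C -> I -> H -> B: 9 + 3 + 4 + 6 = 22
A -> E -> H -> B: 6 + 3 + 6 = 15
A -> D -> B: 7 + 2 = 9
A -> E -> I -> H -> B: 6 + 4 + 4 + 6 = 20
Best route has total 9.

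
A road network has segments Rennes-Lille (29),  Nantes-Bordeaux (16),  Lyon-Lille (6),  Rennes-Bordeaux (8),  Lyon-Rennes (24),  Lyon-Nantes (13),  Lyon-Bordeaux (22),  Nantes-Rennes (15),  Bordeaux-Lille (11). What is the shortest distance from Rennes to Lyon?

24

A few of the Rennes→Lyon routes:
Rennes - Bordeaux - Nantes - Lyon: 8 + 16 + 13 = 37
Rennes - Lille - Lyon: 29 + 6 = 35
Rennes - Nantes - Lyon: 15 + 13 = 28
Rennes - Bordeaux - Lyon: 8 + 22 = 30
Rennes - Bordeaux - Lille - Lyon: 8 + 11 + 6 = 25
Rennes - Lyon: 24
Shortest: 24.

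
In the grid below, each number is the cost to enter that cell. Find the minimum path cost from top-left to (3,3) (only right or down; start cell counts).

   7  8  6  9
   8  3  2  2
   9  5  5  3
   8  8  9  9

Take [0,0] → [0,1] → [1,1] → [1,2] → [1,3] → [2,3] → [3,3] for a total of 7 + 8 + 3 + 2 + 2 + 3 + 9 = 34.
For comparison, the top-then-right route costs 44.

34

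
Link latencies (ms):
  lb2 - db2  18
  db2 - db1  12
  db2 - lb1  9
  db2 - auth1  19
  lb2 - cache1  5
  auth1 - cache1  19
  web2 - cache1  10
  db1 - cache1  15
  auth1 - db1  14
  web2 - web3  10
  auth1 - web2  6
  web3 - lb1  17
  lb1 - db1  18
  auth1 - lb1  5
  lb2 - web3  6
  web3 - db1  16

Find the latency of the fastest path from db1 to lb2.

A few of the db1→lb2 routes:
db1-auth1-web2-cache1-lb2: 14 + 6 + 10 + 5 = 35
db1-cache1-lb2: 15 + 5 = 20
db1-auth1-web2-web3-lb2: 14 + 6 + 10 + 6 = 36
db1-web3-lb2: 16 + 6 = 22
db1-db2-lb2: 12 + 18 = 30
Best route has total 20 ms.

20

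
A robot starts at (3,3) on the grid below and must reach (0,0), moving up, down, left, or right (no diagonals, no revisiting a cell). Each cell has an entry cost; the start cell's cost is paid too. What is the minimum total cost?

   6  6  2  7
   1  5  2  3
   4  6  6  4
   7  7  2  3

24

One optimal route is (3,3)→(2,3)→(1,3)→(1,2)→(1,1)→(1,0)→(0,0).
Its cost is 3 + 4 + 3 + 2 + 5 + 1 + 6 = 24.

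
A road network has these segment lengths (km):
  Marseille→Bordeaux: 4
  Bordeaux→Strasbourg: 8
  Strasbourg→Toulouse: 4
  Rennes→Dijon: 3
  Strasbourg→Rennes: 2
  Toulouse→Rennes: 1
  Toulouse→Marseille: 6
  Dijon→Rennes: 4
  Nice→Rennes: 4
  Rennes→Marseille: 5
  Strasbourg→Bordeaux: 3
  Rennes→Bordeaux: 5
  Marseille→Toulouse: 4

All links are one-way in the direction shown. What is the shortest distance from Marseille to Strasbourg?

Paths from Marseille to Strasbourg:
Marseille -> Bordeaux -> Strasbourg: 4 + 8 = 12
Marseille -> Toulouse -> Rennes -> Bordeaux -> Strasbourg: 4 + 1 + 5 + 8 = 18
Shortest: 12 km.

12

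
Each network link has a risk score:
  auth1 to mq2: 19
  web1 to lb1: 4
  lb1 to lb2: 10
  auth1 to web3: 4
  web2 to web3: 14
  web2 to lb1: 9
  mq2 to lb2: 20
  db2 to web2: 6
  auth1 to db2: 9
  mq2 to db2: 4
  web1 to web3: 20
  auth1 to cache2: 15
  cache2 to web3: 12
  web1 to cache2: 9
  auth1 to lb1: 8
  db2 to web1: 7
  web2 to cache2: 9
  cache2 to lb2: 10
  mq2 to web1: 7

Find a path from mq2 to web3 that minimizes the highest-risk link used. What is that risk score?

Checking several routes:
mq2-web1-lb1-auth1-web3: max(7, 4, 8, 4) = 8
mq2-web1-db2-auth1-web3: max(7, 7, 9, 4) = 9
mq2-db2-web1-lb1-auth1-web3: max(4, 7, 4, 8, 4) = 8
Best route has worst link 8.

8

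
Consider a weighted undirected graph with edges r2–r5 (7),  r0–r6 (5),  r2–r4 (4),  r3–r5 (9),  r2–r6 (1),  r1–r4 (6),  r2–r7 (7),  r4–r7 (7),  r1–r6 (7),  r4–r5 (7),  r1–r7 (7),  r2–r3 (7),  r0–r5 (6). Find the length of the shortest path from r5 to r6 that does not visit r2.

Candidate routes:
r5 -> r4 -> r1 -> r6: 7 + 6 + 7 = 20
r5 -> r4 -> r7 -> r1 -> r6: 7 + 7 + 7 + 7 = 28
r5 -> r0 -> r6: 6 + 5 = 11
Best route has total 11.

11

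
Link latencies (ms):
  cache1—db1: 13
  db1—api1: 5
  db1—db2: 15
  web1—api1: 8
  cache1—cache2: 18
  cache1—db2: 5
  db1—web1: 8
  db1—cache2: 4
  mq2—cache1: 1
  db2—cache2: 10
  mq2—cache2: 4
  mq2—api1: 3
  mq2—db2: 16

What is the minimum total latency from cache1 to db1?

Some routes from cache1 to db1:
cache1 → mq2 → cache2 → db1: 1 + 4 + 4 = 9
cache1 → mq2 → api1 → db1: 1 + 3 + 5 = 9
cache1 → db1: 13
Shortest: 9 ms.

9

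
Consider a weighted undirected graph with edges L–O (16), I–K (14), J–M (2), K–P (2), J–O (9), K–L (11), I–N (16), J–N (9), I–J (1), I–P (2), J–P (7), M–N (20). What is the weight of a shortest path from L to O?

16

Comparing a few candidate routes:
L -> O: 16
L -> K -> P -> J -> O: 11 + 2 + 7 + 9 = 29
L -> K -> P -> I -> J -> O: 11 + 2 + 2 + 1 + 9 = 25
L -> K -> I -> J -> O: 11 + 14 + 1 + 9 = 35
The minimum is 16.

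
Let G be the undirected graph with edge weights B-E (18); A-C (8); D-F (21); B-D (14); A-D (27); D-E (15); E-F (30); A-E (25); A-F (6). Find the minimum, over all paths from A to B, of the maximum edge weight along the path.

21

A few of the A→B routes:
A - F - D - B: max(6, 21, 14) = 21
A - E - D - B: max(25, 15, 14) = 25
A - F - D - E - B: max(6, 21, 15, 18) = 21
The minimum achievable maximum is 21.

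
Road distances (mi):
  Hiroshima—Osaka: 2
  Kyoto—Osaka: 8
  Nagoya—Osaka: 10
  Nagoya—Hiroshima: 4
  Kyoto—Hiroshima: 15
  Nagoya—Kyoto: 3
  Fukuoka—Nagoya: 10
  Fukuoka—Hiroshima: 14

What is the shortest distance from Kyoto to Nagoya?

3

Comparing a few candidate routes:
Kyoto - Nagoya: 3
Kyoto - Hiroshima - Nagoya: 15 + 4 = 19
Kyoto - Osaka - Nagoya: 8 + 10 = 18
Kyoto - Osaka - Hiroshima - Nagoya: 8 + 2 + 4 = 14
Kyoto - Hiroshima - Osaka - Nagoya: 15 + 2 + 10 = 27
Best route has total 3 mi.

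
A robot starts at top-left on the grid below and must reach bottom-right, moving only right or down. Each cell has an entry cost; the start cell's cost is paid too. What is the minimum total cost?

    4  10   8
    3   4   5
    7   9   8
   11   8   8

32

Cheapest: (0,0) (1,0) (1,1) (1,2) (2,2) (3,2)
  4 + 3 + 4 + 5 + 8 + 8 = 32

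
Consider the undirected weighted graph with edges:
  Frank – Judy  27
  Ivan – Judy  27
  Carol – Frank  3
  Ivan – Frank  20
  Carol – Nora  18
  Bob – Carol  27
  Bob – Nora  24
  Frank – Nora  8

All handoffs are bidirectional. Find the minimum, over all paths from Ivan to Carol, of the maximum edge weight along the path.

Some routes from Ivan to Carol:
Ivan -> Frank -> Carol: max(20, 3) = 20
Ivan -> Judy -> Frank -> Nora -> Carol: max(27, 27, 8, 18) = 27
Ivan -> Judy -> Frank -> Nora -> Bob -> Carol: max(27, 27, 8, 24, 27) = 27
Ivan -> Frank -> Nora -> Carol: max(20, 8, 18) = 20
The minimum achievable maximum is 20.

20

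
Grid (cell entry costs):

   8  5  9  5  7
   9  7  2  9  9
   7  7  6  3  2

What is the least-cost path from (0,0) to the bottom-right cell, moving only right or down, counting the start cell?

Take (0,0)→(0,1)→(1,1)→(1,2)→(2,2)→(2,3)→(2,4) for a total of 8 + 5 + 7 + 2 + 6 + 3 + 2 = 33.

33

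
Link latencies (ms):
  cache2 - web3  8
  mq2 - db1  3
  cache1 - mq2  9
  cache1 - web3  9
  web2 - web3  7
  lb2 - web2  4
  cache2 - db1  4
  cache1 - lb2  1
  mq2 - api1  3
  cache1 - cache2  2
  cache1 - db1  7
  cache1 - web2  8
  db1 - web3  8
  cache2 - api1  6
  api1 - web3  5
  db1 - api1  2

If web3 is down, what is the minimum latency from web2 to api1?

A few of the web2→api1 routes:
web2 -> lb2 -> cache1 -> cache2 -> db1 -> api1: 4 + 1 + 2 + 4 + 2 = 13
web2 -> lb2 -> cache1 -> cache2 -> api1: 4 + 1 + 2 + 6 = 13
web2 -> cache1 -> cache2 -> db1 -> api1: 8 + 2 + 4 + 2 = 16
web2 -> lb2 -> cache1 -> db1 -> api1: 4 + 1 + 7 + 2 = 14
web2 -> cache1 -> cache2 -> api1: 8 + 2 + 6 = 16
Best route has total 13 ms.

13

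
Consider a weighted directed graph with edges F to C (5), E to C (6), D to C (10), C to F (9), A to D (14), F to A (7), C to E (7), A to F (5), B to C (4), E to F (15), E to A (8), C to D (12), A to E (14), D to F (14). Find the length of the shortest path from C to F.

9

Comparing a few candidate routes:
C → D → F: 12 + 14 = 26
C → E → A → F: 7 + 8 + 5 = 20
C → E → F: 7 + 15 = 22
C → F: 9
The minimum is 9.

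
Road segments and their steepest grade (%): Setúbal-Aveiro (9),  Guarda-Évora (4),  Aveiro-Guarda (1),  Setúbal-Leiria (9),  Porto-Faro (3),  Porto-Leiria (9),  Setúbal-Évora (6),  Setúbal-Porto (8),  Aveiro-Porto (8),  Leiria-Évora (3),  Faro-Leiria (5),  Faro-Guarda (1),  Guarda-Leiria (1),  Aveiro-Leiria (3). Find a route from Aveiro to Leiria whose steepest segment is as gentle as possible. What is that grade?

1

Some routes from Aveiro to Leiria:
Aveiro-Guarda-Évora-Leiria: max(1, 4, 3) = 4
Aveiro-Porto-Faro-Guarda-Évora-Leiria: max(8, 3, 1, 4, 3) = 8
Aveiro-Guarda-Faro-Leiria: max(1, 1, 5) = 5
Aveiro-Leiria: max(3) = 3
Aveiro-Porto-Faro-Guarda-Leiria: max(8, 3, 1, 1) = 8
Aveiro-Guarda-Leiria: max(1, 1) = 1
The minimum achievable maximum is 1%.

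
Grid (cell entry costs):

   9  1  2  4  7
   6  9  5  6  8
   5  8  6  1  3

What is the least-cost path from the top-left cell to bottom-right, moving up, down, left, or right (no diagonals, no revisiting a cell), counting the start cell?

26

Take r0c0 → r0c1 → r0c2 → r0c3 → r1c3 → r2c3 → r2c4 for a total of 9 + 1 + 2 + 4 + 6 + 1 + 3 = 26.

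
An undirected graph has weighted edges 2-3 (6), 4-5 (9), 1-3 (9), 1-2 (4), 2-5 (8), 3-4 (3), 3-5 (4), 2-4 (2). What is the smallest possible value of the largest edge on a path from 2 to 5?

Comparing a few candidate routes:
2 → 4 → 3 → 5: max(2, 3, 4) = 4
2 → 4 → 5: max(2, 9) = 9
2 → 3 → 4 → 5: max(6, 3, 9) = 9
2 → 5: max(8) = 8
2 → 3 → 5: max(6, 4) = 6
The minimum achievable maximum is 4.

4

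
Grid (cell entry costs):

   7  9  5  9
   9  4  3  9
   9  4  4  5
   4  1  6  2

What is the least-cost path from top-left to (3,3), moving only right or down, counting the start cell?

Best path: (0,0) (0,1) (1,1) (2,1) (3,1) (3,2) (3,3)
Cost: 7 + 9 + 4 + 4 + 1 + 6 + 2 = 33
(Top row then right column would cost 46.)

33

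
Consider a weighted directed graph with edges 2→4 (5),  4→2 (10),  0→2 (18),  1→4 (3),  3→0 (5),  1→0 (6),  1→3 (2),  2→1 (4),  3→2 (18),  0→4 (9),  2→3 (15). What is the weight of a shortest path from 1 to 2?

A few of the 1→2 routes:
1 - 3 - 2: 2 + 18 = 20
1 - 3 - 0 - 2: 2 + 5 + 18 = 25
1 - 4 - 2: 3 + 10 = 13
1 - 0 - 2: 6 + 18 = 24
1 - 0 - 4 - 2: 6 + 9 + 10 = 25
Shortest: 13.

13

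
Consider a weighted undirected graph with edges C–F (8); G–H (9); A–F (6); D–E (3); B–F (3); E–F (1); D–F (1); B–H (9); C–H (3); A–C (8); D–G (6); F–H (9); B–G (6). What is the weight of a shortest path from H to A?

11

Checking several routes:
H→C→F→A: 3 + 8 + 6 = 17
H→F→A: 9 + 6 = 15
H→C→A: 3 + 8 = 11
Shortest: 11.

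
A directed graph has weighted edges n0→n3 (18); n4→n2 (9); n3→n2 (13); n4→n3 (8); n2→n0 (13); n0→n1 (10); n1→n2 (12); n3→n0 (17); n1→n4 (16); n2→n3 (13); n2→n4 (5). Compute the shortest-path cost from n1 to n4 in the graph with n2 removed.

16

Routes from n1 to n4 avoiding n2:
n1 - n4: 16
Best route has total 16.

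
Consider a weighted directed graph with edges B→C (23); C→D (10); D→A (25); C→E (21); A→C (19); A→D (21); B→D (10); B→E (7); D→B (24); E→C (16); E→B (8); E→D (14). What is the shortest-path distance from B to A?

Candidate routes:
B→D→A: 10 + 25 = 35
B→E→C→D→A: 7 + 16 + 10 + 25 = 58
B→E→D→A: 7 + 14 + 25 = 46
B→C→D→A: 23 + 10 + 25 = 58
B→C→E→D→A: 23 + 21 + 14 + 25 = 83
The minimum is 35.

35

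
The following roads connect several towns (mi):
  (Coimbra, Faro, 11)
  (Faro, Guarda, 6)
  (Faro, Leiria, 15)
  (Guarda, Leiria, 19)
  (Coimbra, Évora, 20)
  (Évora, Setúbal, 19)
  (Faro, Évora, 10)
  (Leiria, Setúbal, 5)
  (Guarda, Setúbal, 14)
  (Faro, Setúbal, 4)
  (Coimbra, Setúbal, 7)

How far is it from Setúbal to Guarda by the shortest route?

10

Some routes from Setúbal to Guarda:
Setúbal-Coimbra-Faro-Guarda: 7 + 11 + 6 = 24
Setúbal-Faro-Guarda: 4 + 6 = 10
Setúbal-Guarda: 14
Setúbal-Leiria-Faro-Guarda: 5 + 15 + 6 = 26
Setúbal-Leiria-Guarda: 5 + 19 = 24
The minimum is 10 mi.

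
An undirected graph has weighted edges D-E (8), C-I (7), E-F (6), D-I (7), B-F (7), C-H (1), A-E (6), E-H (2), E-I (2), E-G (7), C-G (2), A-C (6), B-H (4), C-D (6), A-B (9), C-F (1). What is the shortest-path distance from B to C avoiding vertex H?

8

A few of the B→C routes:
B -> A -> E -> I -> C: 9 + 6 + 2 + 7 = 24
B -> A -> E -> F -> C: 9 + 6 + 6 + 1 = 22
B -> F -> E -> G -> C: 7 + 6 + 7 + 2 = 22
B -> F -> E -> I -> C: 7 + 6 + 2 + 7 = 22
B -> A -> C: 9 + 6 = 15
B -> F -> C: 7 + 1 = 8
Shortest: 8.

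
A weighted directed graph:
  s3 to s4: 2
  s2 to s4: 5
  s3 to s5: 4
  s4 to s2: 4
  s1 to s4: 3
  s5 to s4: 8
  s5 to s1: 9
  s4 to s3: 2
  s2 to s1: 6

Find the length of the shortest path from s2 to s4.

5

Candidate routes:
s2→s1→s4: 6 + 3 = 9
s2→s4: 5
Best route has total 5.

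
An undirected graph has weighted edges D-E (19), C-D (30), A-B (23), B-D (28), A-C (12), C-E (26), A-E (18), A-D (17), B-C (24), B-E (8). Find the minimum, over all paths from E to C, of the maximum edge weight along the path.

18

Comparing a few candidate routes:
E - B - A - C: max(8, 23, 12) = 23
E - D - A - B - C: max(19, 17, 23, 24) = 24
E - A - B - C: max(18, 23, 24) = 24
E - D - A - C: max(19, 17, 12) = 19
E - A - C: max(18, 12) = 18
Best route has worst link 18.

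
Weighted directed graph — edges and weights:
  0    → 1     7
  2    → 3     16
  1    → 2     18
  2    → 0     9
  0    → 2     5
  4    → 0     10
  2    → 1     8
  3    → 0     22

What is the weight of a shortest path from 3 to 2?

Paths from 3 to 2:
3-0-1-2: 22 + 7 + 18 = 47
3-0-2: 22 + 5 = 27
Shortest: 27.

27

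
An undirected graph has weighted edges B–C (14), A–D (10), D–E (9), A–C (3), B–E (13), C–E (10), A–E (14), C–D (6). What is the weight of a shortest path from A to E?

13

Checking several routes:
A -> C -> D -> E: 3 + 6 + 9 = 18
A -> E: 14
A -> C -> E: 3 + 10 = 13
Shortest: 13.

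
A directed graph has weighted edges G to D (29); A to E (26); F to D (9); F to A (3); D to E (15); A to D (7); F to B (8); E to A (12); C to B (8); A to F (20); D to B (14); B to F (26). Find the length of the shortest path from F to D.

Candidate routes:
F→D: 9
F→A→D: 3 + 7 = 10
Best route has total 9.

9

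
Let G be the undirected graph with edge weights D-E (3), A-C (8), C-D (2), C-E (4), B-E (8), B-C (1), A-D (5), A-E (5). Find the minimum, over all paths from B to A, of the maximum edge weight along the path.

Some routes from B to A:
B -> C -> E -> D -> A: max(1, 4, 3, 5) = 5
B -> E -> C -> A: max(8, 4, 8) = 8
B -> C -> D -> A: max(1, 2, 5) = 5
B -> C -> E -> A: max(1, 4, 5) = 5
B -> C -> D -> E -> A: max(1, 2, 3, 5) = 5
The minimum achievable maximum is 5.

5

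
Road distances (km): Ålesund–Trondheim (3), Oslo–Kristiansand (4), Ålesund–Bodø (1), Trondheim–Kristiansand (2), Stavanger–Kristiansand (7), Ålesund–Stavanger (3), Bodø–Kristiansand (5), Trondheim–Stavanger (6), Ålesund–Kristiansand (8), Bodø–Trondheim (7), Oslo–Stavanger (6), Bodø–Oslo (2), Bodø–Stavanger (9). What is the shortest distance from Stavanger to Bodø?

4

Some routes from Stavanger to Bodø:
Stavanger → Oslo → Bodø: 6 + 2 = 8
Stavanger → Trondheim → Ålesund → Bodø: 6 + 3 + 1 = 10
Stavanger → Kristiansand → Bodø: 7 + 5 = 12
Stavanger → Ålesund → Bodø: 3 + 1 = 4
Stavanger → Ålesund → Trondheim → Kristiansand → Bodø: 3 + 3 + 2 + 5 = 13
Stavanger → Bodø: 9
The minimum is 4 km.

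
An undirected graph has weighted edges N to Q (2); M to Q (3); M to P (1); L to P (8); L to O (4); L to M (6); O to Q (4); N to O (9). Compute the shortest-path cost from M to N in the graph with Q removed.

19

Routes from M to N avoiding Q:
M - L - O - N: 6 + 4 + 9 = 19
M - P - L - O - N: 1 + 8 + 4 + 9 = 22
Shortest: 19.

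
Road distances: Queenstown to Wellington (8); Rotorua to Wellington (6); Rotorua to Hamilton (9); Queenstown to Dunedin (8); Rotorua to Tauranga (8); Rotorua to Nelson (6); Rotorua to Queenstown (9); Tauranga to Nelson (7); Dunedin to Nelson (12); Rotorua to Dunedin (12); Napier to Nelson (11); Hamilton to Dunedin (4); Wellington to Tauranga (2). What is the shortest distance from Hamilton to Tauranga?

17

A few of the Hamilton→Tauranga routes:
Hamilton - Dunedin - Queenstown - Wellington - Tauranga: 4 + 8 + 8 + 2 = 22
Hamilton - Rotorua - Tauranga: 9 + 8 = 17
Hamilton - Rotorua - Wellington - Tauranga: 9 + 6 + 2 = 17
Hamilton - Rotorua - Nelson - Tauranga: 9 + 6 + 7 = 22
The minimum is 17.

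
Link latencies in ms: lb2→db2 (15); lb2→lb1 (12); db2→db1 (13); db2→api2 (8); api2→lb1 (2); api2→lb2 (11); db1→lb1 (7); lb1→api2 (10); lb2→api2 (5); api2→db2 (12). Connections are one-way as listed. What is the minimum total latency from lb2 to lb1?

Paths from lb2 to lb1:
lb2 -> api2 -> db2 -> db1 -> lb1: 5 + 12 + 13 + 7 = 37
lb2 -> api2 -> lb1: 5 + 2 = 7
lb2 -> lb1: 12
lb2 -> db2 -> db1 -> lb1: 15 + 13 + 7 = 35
lb2 -> db2 -> api2 -> lb1: 15 + 8 + 2 = 25
Shortest: 7 ms.

7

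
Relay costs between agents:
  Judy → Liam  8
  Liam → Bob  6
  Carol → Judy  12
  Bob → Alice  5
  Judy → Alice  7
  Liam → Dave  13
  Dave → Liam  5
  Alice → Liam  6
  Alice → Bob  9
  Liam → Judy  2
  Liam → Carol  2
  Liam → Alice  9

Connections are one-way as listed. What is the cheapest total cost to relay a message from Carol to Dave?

Candidate routes:
Carol-Judy-Liam-Dave: 12 + 8 + 13 = 33
Carol-Judy-Alice-Liam-Dave: 12 + 7 + 6 + 13 = 38
Shortest: 33.

33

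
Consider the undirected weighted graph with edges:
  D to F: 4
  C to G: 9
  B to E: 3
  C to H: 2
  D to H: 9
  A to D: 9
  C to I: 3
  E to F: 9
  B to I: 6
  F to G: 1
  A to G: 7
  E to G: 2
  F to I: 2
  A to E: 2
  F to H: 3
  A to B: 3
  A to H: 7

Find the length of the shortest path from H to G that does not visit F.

A few of the H→G routes:
H -> C -> I -> B -> E -> G: 2 + 3 + 6 + 3 + 2 = 16
H -> A -> B -> E -> G: 7 + 3 + 3 + 2 = 15
H -> C -> G: 2 + 9 = 11
H -> A -> G: 7 + 7 = 14
H -> A -> E -> G: 7 + 2 + 2 = 11
Shortest: 11.

11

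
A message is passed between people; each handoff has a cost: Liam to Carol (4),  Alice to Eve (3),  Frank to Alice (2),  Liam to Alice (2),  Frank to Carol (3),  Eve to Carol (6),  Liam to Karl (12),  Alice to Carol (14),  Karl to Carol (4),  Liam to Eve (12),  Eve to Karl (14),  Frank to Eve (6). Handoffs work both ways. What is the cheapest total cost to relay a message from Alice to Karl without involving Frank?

Comparing a few candidate routes:
Alice→Liam→Karl: 2 + 12 = 14
Alice→Eve→Karl: 3 + 14 = 17
Alice→Eve→Carol→Karl: 3 + 6 + 4 = 13
Alice→Liam→Carol→Karl: 2 + 4 + 4 = 10
Alice→Carol→Karl: 14 + 4 = 18
Best route has total 10.

10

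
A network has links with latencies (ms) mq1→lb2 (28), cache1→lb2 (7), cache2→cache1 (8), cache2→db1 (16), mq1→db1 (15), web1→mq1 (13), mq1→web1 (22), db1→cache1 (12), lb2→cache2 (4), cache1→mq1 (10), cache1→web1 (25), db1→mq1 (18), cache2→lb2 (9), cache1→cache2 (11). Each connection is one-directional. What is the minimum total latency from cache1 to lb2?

7

Some routes from cache1 to lb2:
cache1→cache2→lb2: 11 + 9 = 20
cache1→mq1→lb2: 10 + 28 = 38
cache1→lb2: 7
Best route has total 7 ms.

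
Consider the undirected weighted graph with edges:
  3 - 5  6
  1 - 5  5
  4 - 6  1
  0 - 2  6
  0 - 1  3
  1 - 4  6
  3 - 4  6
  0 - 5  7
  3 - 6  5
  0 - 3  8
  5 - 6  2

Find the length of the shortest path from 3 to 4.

6

Some routes from 3 to 4:
3-4: 6
3-5-6-4: 6 + 2 + 1 = 9
3-0-1-4: 8 + 3 + 6 = 17
3-6-4: 5 + 1 = 6
3-5-1-4: 6 + 5 + 6 = 17
Best route has total 6.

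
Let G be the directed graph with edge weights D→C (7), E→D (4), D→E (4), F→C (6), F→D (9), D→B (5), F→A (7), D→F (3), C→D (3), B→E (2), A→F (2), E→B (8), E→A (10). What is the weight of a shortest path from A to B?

16

Paths from A to B:
A→F→C→D→E→B: 2 + 6 + 3 + 4 + 8 = 23
A→F→D→B: 2 + 9 + 5 = 16
A→F→D→E→B: 2 + 9 + 4 + 8 = 23
A→F→C→D→B: 2 + 6 + 3 + 5 = 16
The minimum is 16.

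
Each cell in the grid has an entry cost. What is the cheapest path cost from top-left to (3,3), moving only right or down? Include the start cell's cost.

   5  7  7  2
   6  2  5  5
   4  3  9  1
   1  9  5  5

29

Path r0c0→r1c0→r1c1→r1c2→r1c3→r2c3→r3c3: 5 + 6 + 2 + 5 + 5 + 1 + 5 = 29.
For comparison, the top-then-right route costs 32.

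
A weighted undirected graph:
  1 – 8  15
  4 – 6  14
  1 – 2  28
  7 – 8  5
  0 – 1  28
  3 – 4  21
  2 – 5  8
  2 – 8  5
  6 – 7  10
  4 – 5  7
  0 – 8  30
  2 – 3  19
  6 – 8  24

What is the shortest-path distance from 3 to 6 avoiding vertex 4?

Comparing a few candidate routes:
3 → 2 → 1 → 0 → 8 → 7 → 6: 19 + 28 + 28 + 30 + 5 + 10 = 120
3 → 2 → 8 → 6: 19 + 5 + 24 = 48
3 → 2 → 1 → 8 → 6: 19 + 28 + 15 + 24 = 86
3 → 2 → 8 → 7 → 6: 19 + 5 + 5 + 10 = 39
3 → 2 → 1 → 8 → 7 → 6: 19 + 28 + 15 + 5 + 10 = 77
Best route has total 39.

39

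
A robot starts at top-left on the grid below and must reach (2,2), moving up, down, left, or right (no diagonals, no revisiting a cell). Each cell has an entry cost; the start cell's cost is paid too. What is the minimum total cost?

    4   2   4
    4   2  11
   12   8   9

25

Take (0,0) (0,1) (1,1) (2,1) (2,2) for a total of 4 + 2 + 2 + 8 + 9 = 25.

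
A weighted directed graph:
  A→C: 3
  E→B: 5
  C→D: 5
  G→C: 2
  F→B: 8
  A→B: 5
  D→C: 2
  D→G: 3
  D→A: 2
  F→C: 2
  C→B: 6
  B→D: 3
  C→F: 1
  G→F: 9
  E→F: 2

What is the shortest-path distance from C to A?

7

Routes from C to A:
C → F → B → D → A: 1 + 8 + 3 + 2 = 14
C → D → A: 5 + 2 = 7
C → B → D → A: 6 + 3 + 2 = 11
Best route has total 7.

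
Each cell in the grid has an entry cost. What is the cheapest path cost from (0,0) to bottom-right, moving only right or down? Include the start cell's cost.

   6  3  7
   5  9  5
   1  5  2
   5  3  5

Cheapest: (0,0) -> (1,0) -> (2,0) -> (2,1) -> (2,2) -> (3,2)
  6 + 5 + 1 + 5 + 2 + 5 = 24
(Top row then right column would cost 28.)

24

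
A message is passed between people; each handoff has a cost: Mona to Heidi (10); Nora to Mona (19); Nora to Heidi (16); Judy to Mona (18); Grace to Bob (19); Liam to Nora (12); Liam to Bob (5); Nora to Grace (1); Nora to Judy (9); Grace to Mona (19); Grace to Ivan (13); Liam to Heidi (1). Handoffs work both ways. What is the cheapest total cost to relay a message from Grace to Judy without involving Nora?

Paths from Grace to Judy avoiding Nora:
Grace - Mona - Judy: 19 + 18 = 37
Grace - Bob - Liam - Heidi - Mona - Judy: 19 + 5 + 1 + 10 + 18 = 53
Best route has total 37.

37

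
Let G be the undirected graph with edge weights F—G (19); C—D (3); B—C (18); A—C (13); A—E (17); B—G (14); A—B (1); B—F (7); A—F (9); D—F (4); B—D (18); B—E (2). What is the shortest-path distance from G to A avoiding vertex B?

28

Candidate routes:
G - F - A: 19 + 9 = 28
G - F - D - C - A: 19 + 4 + 3 + 13 = 39
The minimum is 28.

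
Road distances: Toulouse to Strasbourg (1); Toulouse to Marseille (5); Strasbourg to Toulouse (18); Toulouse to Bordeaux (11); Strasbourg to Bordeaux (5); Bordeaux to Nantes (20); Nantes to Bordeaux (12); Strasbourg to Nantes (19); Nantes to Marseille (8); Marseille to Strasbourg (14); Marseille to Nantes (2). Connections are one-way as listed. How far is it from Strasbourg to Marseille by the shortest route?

23

Candidate routes:
Strasbourg -> Toulouse -> Bordeaux -> Nantes -> Marseille: 18 + 11 + 20 + 8 = 57
Strasbourg -> Toulouse -> Marseille: 18 + 5 = 23
Strasbourg -> Nantes -> Marseille: 19 + 8 = 27
Strasbourg -> Bordeaux -> Nantes -> Marseille: 5 + 20 + 8 = 33
Shortest: 23.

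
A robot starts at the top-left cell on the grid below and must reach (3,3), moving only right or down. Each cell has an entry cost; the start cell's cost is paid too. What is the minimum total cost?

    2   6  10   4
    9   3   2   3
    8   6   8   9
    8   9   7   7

32

Take (0,0) → (0,1) → (1,1) → (1,2) → (1,3) → (2,3) → (3,3) for a total of 2 + 6 + 3 + 2 + 3 + 9 + 7 = 32.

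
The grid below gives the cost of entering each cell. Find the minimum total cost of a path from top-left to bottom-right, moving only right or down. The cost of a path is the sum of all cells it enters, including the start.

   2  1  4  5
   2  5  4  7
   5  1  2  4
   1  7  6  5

Best path: [0,0] -> [0,1] -> [1,1] -> [2,1] -> [2,2] -> [2,3] -> [3,3]
Cost: 2 + 1 + 5 + 1 + 2 + 4 + 5 = 20
(Top row then right column would cost 28.)

20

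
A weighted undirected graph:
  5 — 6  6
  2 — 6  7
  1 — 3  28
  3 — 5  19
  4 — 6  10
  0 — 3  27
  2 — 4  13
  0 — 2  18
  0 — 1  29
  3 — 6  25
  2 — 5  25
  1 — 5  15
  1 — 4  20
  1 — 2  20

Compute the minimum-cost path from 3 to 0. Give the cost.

27

A few of the 3→0 routes:
3 -> 5 -> 6 -> 2 -> 0: 19 + 6 + 7 + 18 = 50
3 -> 5 -> 1 -> 0: 19 + 15 + 29 = 63
3 -> 5 -> 2 -> 0: 19 + 25 + 18 = 62
3 -> 6 -> 2 -> 0: 25 + 7 + 18 = 50
3 -> 0: 27
3 -> 1 -> 0: 28 + 29 = 57
The minimum is 27.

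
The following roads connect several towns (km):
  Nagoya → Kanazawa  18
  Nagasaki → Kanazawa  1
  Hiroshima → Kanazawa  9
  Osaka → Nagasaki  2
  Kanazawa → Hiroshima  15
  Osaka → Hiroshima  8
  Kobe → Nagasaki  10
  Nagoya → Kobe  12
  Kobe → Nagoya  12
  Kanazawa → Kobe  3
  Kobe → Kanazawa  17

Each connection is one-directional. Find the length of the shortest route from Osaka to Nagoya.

18

Routes from Osaka to Nagoya:
Osaka -> Nagasaki -> Kanazawa -> Kobe -> Nagoya: 2 + 1 + 3 + 12 = 18
Osaka -> Hiroshima -> Kanazawa -> Kobe -> Nagoya: 8 + 9 + 3 + 12 = 32
The minimum is 18 km.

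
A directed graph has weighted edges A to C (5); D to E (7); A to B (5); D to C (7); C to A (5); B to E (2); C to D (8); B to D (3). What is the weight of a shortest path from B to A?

15

Paths from B to A:
B-D-C-A: 3 + 7 + 5 = 15
Best route has total 15.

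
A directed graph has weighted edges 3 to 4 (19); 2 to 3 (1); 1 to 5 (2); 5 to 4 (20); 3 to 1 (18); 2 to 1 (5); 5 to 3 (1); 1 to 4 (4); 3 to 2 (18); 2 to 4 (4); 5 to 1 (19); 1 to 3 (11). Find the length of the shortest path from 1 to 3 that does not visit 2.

3

Routes from 1 to 3 avoiding 2:
1 -> 5 -> 3: 2 + 1 = 3
1 -> 3: 11
Best route has total 3.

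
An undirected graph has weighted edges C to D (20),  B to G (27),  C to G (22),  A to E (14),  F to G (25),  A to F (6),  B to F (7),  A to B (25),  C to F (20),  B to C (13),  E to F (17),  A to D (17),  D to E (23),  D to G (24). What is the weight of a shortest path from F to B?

7

Comparing a few candidate routes:
F - B: 7
F - E - A - B: 17 + 14 + 25 = 56
F - G - B: 25 + 27 = 52
F - A - D - C - B: 6 + 17 + 20 + 13 = 56
F - C - B: 20 + 13 = 33
F - A - B: 6 + 25 = 31
The minimum is 7.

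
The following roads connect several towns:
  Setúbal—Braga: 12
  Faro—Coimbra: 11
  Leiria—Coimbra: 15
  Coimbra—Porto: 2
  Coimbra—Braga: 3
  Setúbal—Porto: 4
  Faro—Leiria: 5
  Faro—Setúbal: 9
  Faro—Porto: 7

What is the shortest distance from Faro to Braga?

Checking several routes:
Faro -> Setúbal -> Porto -> Coimbra -> Braga: 9 + 4 + 2 + 3 = 18
Faro -> Setúbal -> Braga: 9 + 12 = 21
Faro -> Coimbra -> Braga: 11 + 3 = 14
Faro -> Porto -> Coimbra -> Braga: 7 + 2 + 3 = 12
Best route has total 12.

12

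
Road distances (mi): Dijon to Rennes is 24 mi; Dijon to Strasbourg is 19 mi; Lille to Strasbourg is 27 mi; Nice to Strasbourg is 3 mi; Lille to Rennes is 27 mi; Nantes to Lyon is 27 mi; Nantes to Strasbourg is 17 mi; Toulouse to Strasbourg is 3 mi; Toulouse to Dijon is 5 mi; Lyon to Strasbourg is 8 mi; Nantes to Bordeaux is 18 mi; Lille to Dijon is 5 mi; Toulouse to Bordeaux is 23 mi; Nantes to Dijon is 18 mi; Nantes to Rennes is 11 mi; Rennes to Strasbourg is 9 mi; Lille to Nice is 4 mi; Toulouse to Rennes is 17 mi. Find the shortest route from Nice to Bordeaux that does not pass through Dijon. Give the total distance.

Some routes from Nice to Bordeaux avoiding Dijon:
Nice - Strasbourg - Rennes - Nantes - Bordeaux: 3 + 9 + 11 + 18 = 41
Nice - Strasbourg - Toulouse - Bordeaux: 3 + 3 + 23 = 29
Nice - Strasbourg - Nantes - Bordeaux: 3 + 17 + 18 = 38
The minimum is 29 mi.

29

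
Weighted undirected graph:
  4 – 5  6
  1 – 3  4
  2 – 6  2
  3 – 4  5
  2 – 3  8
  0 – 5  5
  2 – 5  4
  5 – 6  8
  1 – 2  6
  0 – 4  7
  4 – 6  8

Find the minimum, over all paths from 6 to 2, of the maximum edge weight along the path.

2

Some routes from 6 to 2:
6 -> 4 -> 5 -> 2: max(8, 6, 4) = 8
6 -> 4 -> 0 -> 5 -> 2: max(8, 7, 5, 4) = 8
6 -> 4 -> 3 -> 1 -> 2: max(8, 5, 4, 6) = 8
6 -> 2: max(2) = 2
6 -> 4 -> 3 -> 2: max(8, 5, 8) = 8
Smallest bottleneck: 2.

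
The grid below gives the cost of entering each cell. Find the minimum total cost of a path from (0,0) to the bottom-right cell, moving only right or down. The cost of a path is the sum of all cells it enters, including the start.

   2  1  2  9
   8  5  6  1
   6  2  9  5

Best path: (0,0) → (0,1) → (0,2) → (1,2) → (1,3) → (2,3)
Cost: 2 + 1 + 2 + 6 + 1 + 5 = 17

17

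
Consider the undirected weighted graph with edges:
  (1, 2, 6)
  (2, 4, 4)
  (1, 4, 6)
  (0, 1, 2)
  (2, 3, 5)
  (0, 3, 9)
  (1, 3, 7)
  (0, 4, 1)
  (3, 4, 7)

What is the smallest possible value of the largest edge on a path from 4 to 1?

Comparing a few candidate routes:
4 → 1: max(6) = 6
4 → 2 → 1: max(4, 6) = 6
4 → 2 → 3 → 1: max(4, 5, 7) = 7
4 → 0 → 1: max(1, 2) = 2
Best route has worst link 2.

2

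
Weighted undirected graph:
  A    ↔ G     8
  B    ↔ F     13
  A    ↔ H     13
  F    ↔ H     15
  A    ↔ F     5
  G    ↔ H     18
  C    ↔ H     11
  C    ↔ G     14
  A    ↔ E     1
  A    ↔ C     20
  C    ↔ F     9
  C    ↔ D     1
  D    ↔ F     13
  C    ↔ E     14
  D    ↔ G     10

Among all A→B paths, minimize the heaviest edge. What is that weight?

13

A few of the A→B routes:
A -> F -> B: max(5, 13) = 13
A -> G -> D -> F -> B: max(8, 10, 13, 13) = 13
A -> H -> C -> F -> B: max(13, 11, 9, 13) = 13
A -> G -> D -> C -> F -> B: max(8, 10, 1, 9, 13) = 13
A -> H -> C -> D -> F -> B: max(13, 11, 1, 13, 13) = 13
A -> G -> C -> F -> B: max(8, 14, 9, 13) = 14
The minimum achievable maximum is 13.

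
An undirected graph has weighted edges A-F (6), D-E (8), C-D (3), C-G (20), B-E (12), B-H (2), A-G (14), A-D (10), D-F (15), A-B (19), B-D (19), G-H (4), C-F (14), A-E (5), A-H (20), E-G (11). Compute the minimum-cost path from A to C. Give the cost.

13

Some routes from A to C:
A - G - C: 14 + 20 = 34
A - E - D - C: 5 + 8 + 3 = 16
A - D - C: 10 + 3 = 13
A - F - C: 6 + 14 = 20
A - F - D - C: 6 + 15 + 3 = 24
Shortest: 13.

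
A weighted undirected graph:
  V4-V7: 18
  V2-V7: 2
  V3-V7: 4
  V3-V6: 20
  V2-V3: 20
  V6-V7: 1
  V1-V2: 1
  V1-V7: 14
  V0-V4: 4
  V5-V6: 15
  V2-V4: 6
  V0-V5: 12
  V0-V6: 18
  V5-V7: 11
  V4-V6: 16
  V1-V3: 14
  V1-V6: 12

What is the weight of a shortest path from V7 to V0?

Some routes from V7 to V0:
V7 → V6 → V0: 1 + 18 = 19
V7 → V2 → V4 → V0: 2 + 6 + 4 = 12
V7 → V6 → V1 → V2 → V4 → V0: 1 + 12 + 1 + 6 + 4 = 24
V7 → V6 → V4 → V0: 1 + 16 + 4 = 21
V7 → V4 → V0: 18 + 4 = 22
V7 → V5 → V0: 11 + 12 = 23
Best route has total 12.

12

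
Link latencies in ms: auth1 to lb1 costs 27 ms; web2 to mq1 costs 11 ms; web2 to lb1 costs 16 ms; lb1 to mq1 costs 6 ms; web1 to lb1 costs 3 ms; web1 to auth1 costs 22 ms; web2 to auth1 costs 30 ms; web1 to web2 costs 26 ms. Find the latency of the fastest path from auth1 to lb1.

25

Checking several routes:
auth1 -> web2 -> web1 -> lb1: 30 + 26 + 3 = 59
auth1 -> lb1: 27
auth1 -> web1 -> lb1: 22 + 3 = 25
auth1 -> web2 -> lb1: 30 + 16 = 46
auth1 -> web2 -> mq1 -> lb1: 30 + 11 + 6 = 47
Shortest: 25 ms.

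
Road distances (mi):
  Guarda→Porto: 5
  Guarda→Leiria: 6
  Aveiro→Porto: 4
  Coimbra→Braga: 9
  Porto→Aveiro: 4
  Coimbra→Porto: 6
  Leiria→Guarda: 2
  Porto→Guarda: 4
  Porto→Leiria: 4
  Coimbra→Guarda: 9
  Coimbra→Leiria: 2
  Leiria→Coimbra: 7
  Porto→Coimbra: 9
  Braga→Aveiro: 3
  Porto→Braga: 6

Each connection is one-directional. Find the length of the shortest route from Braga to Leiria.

11

Candidate routes:
Braga-Aveiro-Porto-Coimbra-Leiria: 3 + 4 + 9 + 2 = 18
Braga-Aveiro-Porto-Leiria: 3 + 4 + 4 = 11
Braga-Aveiro-Porto-Guarda-Leiria: 3 + 4 + 4 + 6 = 17
Braga-Aveiro-Porto-Coimbra-Guarda-Leiria: 3 + 4 + 9 + 9 + 6 = 31
The minimum is 11 mi.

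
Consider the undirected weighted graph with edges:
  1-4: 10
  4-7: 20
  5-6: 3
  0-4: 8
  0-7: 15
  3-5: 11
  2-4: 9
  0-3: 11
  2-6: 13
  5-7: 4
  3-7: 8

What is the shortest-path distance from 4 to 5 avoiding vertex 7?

Paths from 4 to 5 avoiding 7:
4 - 2 - 6 - 5: 9 + 13 + 3 = 25
4 - 0 - 3 - 5: 8 + 11 + 11 = 30
Shortest: 25.

25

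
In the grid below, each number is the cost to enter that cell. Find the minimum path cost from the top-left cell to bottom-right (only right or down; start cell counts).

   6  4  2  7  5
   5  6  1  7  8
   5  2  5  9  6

Take (0,0) (0,1) (0,2) (1,2) (2,2) (2,3) (2,4) for a total of 6 + 4 + 2 + 1 + 5 + 9 + 6 = 33.

33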